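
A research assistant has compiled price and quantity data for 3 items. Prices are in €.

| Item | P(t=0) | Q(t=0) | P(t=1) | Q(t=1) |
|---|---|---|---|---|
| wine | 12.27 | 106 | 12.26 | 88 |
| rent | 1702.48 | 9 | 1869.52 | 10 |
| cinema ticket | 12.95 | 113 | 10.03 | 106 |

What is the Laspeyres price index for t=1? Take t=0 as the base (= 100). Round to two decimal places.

106.48

Laspeyres price index uses base-period quantities as weights.
ΣP(t=1)·Q(t=0) = 12.26×106 + 1869.52×9 + 10.03×113 = 1299.56 + 16825.68 + 1133.39 = 19258.63
ΣP(t=0)·Q(t=0) = 12.27×106 + 1702.48×9 + 12.95×113 = 1300.62 + 15322.32 + 1463.35 = 18086.29
Index = 19258.63 / 18086.29 × 100 = 106.4819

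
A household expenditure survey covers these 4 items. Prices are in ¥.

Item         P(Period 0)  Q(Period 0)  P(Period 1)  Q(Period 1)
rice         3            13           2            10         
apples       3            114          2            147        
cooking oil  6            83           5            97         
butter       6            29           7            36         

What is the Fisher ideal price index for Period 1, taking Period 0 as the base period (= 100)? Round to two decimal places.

Laspeyres component (base-period weights):
ΣP(Period 1)Q(Period 0) = 2×13 + 2×114 + 5×83 + 7×29 = 26 + 228 + 415 + 203 = 872
ΣP(Period 0)Q(Period 0) = 3×13 + 3×114 + 6×83 + 6×29 = 39 + 342 + 498 + 174 = 1053
L = 872 / 1053 × 100 = 82.8110
Paasche component (current-period weights):
ΣP(Period 1)Q(Period 1) = 2×10 + 2×147 + 5×97 + 7×36 = 20 + 294 + 485 + 252 = 1051
ΣP(Period 0)Q(Period 1) = 3×10 + 3×147 + 6×97 + 6×36 = 30 + 441 + 582 + 216 = 1269
P = 1051 / 1269 × 100 = 82.8211
Fisher = √(L × P) = √(82.8110 × 82.8211) = 82.8161

82.82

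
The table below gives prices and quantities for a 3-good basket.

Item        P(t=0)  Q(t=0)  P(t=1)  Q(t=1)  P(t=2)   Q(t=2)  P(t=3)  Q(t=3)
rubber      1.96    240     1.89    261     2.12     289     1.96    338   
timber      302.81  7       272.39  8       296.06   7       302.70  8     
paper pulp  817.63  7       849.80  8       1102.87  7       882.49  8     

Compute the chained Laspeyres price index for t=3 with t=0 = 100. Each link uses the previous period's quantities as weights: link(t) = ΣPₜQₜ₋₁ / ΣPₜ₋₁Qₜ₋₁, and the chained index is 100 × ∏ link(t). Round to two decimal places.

Link t=0→t=1:
ΣP(t=1)Q(t=0) = 1.89×240 + 272.39×7 + 849.80×7 = 453.6 + 1906.73 + 5948.6 = 8308.93
ΣP(t=0)Q(t=0) = 1.96×240 + 302.81×7 + 817.63×7 = 470.4 + 2119.67 + 5723.41 = 8313.48
link = 8308.93/8313.48 = 0.999453
Link t=1→t=2:
ΣP(t=2)Q(t=1) = 2.12×261 + 296.06×8 + 1102.87×8 = 553.32 + 2368.48 + 8822.96 = 11744.76
ΣP(t=1)Q(t=1) = 1.89×261 + 272.39×8 + 849.80×8 = 493.29 + 2179.12 + 6798.4 = 9470.81
link = 11744.76/9470.81 = 1.240101
Link t=2→t=3:
ΣP(t=3)Q(t=2) = 1.96×289 + 302.70×7 + 882.49×7 = 566.44 + 2118.9 + 6177.43 = 8862.77
ΣP(t=2)Q(t=2) = 2.12×289 + 296.06×7 + 1102.87×7 = 612.68 + 2072.42 + 7720.09 = 10405.19
link = 8862.77/10405.19 = 0.851764
Chained index = 100 × 0.999453 × 1.240101 × 0.851764 = 105.5696

105.57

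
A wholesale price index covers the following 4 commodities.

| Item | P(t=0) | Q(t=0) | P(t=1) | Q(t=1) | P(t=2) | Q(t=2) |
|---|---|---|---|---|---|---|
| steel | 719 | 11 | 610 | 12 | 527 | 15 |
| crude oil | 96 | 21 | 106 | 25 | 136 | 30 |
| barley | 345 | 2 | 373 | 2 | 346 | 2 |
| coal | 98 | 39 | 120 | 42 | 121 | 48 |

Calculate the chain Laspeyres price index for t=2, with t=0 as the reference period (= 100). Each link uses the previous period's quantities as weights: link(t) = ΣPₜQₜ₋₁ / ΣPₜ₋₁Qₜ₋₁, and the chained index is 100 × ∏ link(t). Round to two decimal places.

97.85

Link t=0→t=1:
ΣP(t=1)Q(t=0) = 610×11 + 106×21 + 373×2 + 120×39 = 6710 + 2226 + 746 + 4680 = 14362
ΣP(t=0)Q(t=0) = 719×11 + 96×21 + 345×2 + 98×39 = 7909 + 2016 + 690 + 3822 = 14437
link = 14362/14437 = 0.994805
Link t=1→t=2:
ΣP(t=2)Q(t=1) = 527×12 + 136×25 + 346×2 + 121×42 = 6324 + 3400 + 692 + 5082 = 15498
ΣP(t=1)Q(t=1) = 610×12 + 106×25 + 373×2 + 120×42 = 7320 + 2650 + 746 + 5040 = 15756
link = 15498/15756 = 0.983625
Chained index = 100 × 0.994805 × 0.983625 = 97.8515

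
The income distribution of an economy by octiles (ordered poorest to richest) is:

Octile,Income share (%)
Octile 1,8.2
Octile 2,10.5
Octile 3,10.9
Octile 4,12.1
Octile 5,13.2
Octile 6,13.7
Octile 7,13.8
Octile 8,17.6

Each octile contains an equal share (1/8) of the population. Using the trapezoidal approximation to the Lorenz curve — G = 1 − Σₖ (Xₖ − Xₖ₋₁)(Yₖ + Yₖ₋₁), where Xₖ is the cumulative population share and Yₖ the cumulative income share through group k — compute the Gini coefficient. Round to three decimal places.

0.115

Cumulative income shares Yₖ: 0.0820, 0.1870, 0.2960, 0.4170, 0.5490, 0.6860, 0.8240, 1.0000
Σ (Xₖ−Xₖ₋₁)(Yₖ+Yₖ₋₁) = (1/8)(0.0820+0.0000) + (1/8)(0.1870+0.0820) + (1/8)(0.2960+0.1870) + (1/8)(0.4170+0.2960) + (1/8)(0.5490+0.4170) + (1/8)(0.6860+0.5490) + (1/8)(0.8240+0.6860) + (1/8)(1.0000+0.8240)
  = 0.0102 + 0.0336 + 0.0604 + 0.0891 + 0.1207 + 0.1544 + 0.1887 + 0.2280 = 0.8852
G = 1 − 0.8852 = 0.1148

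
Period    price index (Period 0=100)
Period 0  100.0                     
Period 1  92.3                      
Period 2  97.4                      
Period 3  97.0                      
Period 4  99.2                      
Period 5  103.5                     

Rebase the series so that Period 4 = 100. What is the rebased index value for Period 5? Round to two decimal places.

Rebased(Period 5) = 103.5 / 99.2 × 100 = 104.3347

104.33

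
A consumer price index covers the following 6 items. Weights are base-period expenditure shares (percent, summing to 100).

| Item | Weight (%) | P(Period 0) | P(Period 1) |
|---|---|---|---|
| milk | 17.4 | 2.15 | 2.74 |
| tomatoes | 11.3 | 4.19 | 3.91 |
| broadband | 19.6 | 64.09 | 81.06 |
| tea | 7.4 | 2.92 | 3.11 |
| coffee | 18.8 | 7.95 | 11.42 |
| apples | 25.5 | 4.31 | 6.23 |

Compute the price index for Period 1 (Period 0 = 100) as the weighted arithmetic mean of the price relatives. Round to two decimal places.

129.26

milk: 17.4 × (2.74/2.15) = 17.4 × 1.274419 = 22.1749
tomatoes: 11.3 × (3.91/4.19) = 11.3 × 0.933174 = 10.5449
broadband: 19.6 × (81.06/64.09) = 19.6 × 1.264784 = 24.7898
tea: 7.4 × (3.11/2.92) = 7.4 × 1.065068 = 7.8815
coffee: 18.8 × (11.42/7.95) = 18.8 × 1.436478 = 27.0058
apples: 25.5 × (6.23/4.31) = 25.5 × 1.445476 = 36.8596
Index = Σ wᵢ·(p₁ᵢ/p₀ᵢ) = 22.1749 + 10.5449 + 24.7898 + 7.8815 + 27.0058 + 36.8596 = 129.2564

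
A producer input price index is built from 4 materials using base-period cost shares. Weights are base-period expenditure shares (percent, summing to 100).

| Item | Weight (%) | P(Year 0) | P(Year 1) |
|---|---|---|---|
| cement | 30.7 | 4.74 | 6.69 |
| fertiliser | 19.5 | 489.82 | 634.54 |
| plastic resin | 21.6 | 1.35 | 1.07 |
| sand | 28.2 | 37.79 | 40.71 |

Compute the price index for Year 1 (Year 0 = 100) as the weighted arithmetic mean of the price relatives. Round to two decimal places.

cement: 30.7 × (6.69/4.74) = 30.7 × 1.411392 = 43.3297
fertiliser: 19.5 × (634.54/489.82) = 19.5 × 1.295455 = 25.2614
plastic resin: 21.6 × (1.07/1.35) = 21.6 × 0.792593 = 17.1200
sand: 28.2 × (40.71/37.79) = 28.2 × 1.077269 = 30.3790
Index = Σ wᵢ·(p₁ᵢ/p₀ᵢ) = 43.3297 + 25.2614 + 17.1200 + 30.3790 = 116.0901

116.09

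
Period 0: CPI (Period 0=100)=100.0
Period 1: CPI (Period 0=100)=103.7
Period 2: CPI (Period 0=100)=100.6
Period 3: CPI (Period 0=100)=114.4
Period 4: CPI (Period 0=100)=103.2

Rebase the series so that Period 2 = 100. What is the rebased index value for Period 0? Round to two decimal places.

99.40

Rebased(Period 0) = 100.0 / 100.6 × 100 = 99.4036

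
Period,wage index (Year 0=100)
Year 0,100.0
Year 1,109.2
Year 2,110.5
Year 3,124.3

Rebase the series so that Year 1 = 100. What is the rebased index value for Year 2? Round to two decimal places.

101.19

Rebased(Year 2) = 110.5 / 109.2 × 100 = 101.1905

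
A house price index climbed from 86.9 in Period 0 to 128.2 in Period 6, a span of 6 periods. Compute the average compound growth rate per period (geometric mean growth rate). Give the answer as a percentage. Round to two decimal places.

6.70%

Growth factor = (128.2/86.9)^(1/6) = (1.475259)^(1/6) = 1.066952
Growth rate = 1.066952 − 1 = 0.066952 = 6.6952%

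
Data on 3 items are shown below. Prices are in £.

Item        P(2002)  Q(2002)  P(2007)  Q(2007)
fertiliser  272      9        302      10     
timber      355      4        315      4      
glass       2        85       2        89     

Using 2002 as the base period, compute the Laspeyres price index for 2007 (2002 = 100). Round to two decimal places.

102.72

Laspeyres price index uses base-period quantities as weights.
ΣP(2007)·Q(2002) = 302×9 + 315×4 + 2×85 = 2718 + 1260 + 170 = 4148
ΣP(2002)·Q(2002) = 272×9 + 355×4 + 2×85 = 2448 + 1420 + 170 = 4038
Index = 4148 / 4038 × 100 = 102.7241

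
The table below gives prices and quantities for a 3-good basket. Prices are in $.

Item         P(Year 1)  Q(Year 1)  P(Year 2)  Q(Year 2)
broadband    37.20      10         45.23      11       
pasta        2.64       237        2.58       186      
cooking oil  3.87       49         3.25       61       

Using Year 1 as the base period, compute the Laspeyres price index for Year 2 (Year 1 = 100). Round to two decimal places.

Laspeyres price index uses base-period quantities as weights.
ΣP(Year 2)·Q(Year 1) = 45.23×10 + 2.58×237 + 3.25×49 = 452.3 + 611.46 + 159.25 = 1223.01
ΣP(Year 1)·Q(Year 1) = 37.20×10 + 2.64×237 + 3.87×49 = 372 + 625.68 + 189.63 = 1187.31
Index = 1223.01 / 1187.31 × 100 = 103.0068

103.01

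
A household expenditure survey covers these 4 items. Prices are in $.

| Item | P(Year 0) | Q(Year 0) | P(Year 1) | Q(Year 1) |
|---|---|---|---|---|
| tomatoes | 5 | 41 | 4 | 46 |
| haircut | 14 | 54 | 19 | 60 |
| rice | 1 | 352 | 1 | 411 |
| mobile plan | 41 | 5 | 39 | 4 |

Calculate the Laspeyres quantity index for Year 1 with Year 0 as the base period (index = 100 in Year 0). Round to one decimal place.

Laspeyres quantity index uses base-period prices as weights.
ΣP(Year 0)·Q(Year 1) = 5×46 + 14×60 + 1×411 + 41×4 = 230 + 840 + 411 + 164 = 1645
ΣP(Year 0)·Q(Year 0) = 5×41 + 14×54 + 1×352 + 41×5 = 205 + 756 + 352 + 205 = 1518
Index = 1645 / 1518 × 100 = 108.3663

108.4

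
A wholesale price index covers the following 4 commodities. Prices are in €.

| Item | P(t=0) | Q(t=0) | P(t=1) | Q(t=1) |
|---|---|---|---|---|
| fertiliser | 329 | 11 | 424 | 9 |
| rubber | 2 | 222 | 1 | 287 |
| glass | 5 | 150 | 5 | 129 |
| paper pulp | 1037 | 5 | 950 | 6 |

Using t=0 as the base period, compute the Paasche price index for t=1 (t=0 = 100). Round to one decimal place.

100.4

Paasche price index uses current-period quantities as weights.
ΣP(t=1)·Q(t=1) = 424×9 + 1×287 + 5×129 + 950×6 = 3816 + 287 + 645 + 5700 = 10448
ΣP(t=0)·Q(t=1) = 329×9 + 2×287 + 5×129 + 1037×6 = 2961 + 574 + 645 + 6222 = 10402
Index = 10448 / 10402 × 100 = 100.4422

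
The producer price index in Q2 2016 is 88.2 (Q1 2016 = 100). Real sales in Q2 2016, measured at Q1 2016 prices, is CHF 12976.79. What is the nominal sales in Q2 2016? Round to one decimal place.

11445.5

Nominal = Real × (Index/100) = 12976.79 × (88.2/100)
        = 12976.79 × 0.882 = 11445.5288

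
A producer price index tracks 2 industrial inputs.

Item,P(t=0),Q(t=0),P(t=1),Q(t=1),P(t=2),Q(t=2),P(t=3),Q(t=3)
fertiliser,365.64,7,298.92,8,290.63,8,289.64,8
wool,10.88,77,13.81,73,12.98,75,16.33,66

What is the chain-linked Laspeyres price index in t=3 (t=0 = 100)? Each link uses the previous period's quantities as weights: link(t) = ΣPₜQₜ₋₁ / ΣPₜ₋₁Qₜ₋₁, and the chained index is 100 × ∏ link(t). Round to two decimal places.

96.02

Link t=0→t=1:
ΣP(t=1)Q(t=0) = 298.92×7 + 13.81×77 = 2092.44 + 1063.37 = 3155.81
ΣP(t=0)Q(t=0) = 365.64×7 + 10.88×77 = 2559.48 + 837.76 = 3397.24
link = 3155.81/3397.24 = 0.928933
Link t=1→t=2:
ΣP(t=2)Q(t=1) = 290.63×8 + 12.98×73 = 2325.04 + 947.54 = 3272.58
ΣP(t=1)Q(t=1) = 298.92×8 + 13.81×73 = 2391.36 + 1008.13 = 3399.49
link = 3272.58/3399.49 = 0.962668
Link t=2→t=3:
ΣP(t=3)Q(t=2) = 289.64×8 + 16.33×75 = 2317.12 + 1224.75 = 3541.87
ΣP(t=2)Q(t=2) = 290.63×8 + 12.98×75 = 2325.04 + 973.5 = 3298.54
link = 3541.87/3298.54 = 1.073769
Chained index = 100 × 0.928933 × 0.962668 × 1.073769 = 96.0223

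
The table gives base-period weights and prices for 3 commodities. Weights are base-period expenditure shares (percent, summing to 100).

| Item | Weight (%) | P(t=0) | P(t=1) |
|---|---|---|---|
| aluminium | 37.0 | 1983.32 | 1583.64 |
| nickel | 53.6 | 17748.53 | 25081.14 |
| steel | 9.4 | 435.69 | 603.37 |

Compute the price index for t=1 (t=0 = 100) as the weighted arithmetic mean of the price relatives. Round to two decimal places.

118.31

aluminium: 37.0 × (1583.64/1983.32) = 37.0 × 0.798479 = 29.5437
nickel: 53.6 × (25081.14/17748.53) = 53.6 × 1.413139 = 75.7443
steel: 9.4 × (603.37/435.69) = 9.4 × 1.384861 = 13.0177
Index = Σ wᵢ·(p₁ᵢ/p₀ᵢ) = 29.5437 + 75.7443 + 13.0177 = 118.3057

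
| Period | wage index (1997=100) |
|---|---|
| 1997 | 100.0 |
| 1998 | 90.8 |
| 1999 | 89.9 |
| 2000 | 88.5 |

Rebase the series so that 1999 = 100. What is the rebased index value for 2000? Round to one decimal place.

Rebased(2000) = 88.5 / 89.9 × 100 = 98.4427

98.4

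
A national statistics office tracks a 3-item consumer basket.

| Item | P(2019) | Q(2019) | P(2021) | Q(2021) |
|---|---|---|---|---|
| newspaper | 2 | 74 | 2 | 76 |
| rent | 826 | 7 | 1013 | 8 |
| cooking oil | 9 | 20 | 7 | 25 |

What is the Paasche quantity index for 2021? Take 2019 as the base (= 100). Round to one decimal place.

114.3

Paasche quantity index uses current-period prices as weights.
ΣP(2021)·Q(2021) = 2×76 + 1013×8 + 7×25 = 152 + 8104 + 175 = 8431
ΣP(2021)·Q(2019) = 2×74 + 1013×7 + 7×20 = 148 + 7091 + 140 = 7379
Index = 8431 / 7379 × 100 = 114.2567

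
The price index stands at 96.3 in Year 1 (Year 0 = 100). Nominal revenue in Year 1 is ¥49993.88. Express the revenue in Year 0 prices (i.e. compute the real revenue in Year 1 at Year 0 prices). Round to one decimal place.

51914.7

Real = Nominal ÷ (Index/100) = 49993.88 ÷ (96.3/100)
     = 49993.88 ÷ 0.963 = 51914.7248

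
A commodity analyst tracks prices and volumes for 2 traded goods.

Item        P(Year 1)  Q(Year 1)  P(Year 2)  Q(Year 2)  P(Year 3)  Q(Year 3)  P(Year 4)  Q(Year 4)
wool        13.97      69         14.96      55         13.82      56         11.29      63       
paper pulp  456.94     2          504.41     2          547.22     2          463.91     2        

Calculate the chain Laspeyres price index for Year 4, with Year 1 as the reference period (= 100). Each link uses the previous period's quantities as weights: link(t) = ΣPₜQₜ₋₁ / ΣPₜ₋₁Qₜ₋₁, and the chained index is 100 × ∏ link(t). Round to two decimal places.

91.89

Link Year 1→Year 2:
ΣP(Year 2)Q(Year 1) = 14.96×69 + 504.41×2 = 1032.24 + 1008.82 = 2041.06
ΣP(Year 1)Q(Year 1) = 13.97×69 + 456.94×2 = 963.93 + 913.88 = 1877.81
link = 2041.06/1877.81 = 1.086936
Link Year 2→Year 3:
ΣP(Year 3)Q(Year 2) = 13.82×55 + 547.22×2 = 760.1 + 1094.44 = 1854.54
ΣP(Year 2)Q(Year 2) = 14.96×55 + 504.41×2 = 822.8 + 1008.82 = 1831.62
link = 1854.54/1831.62 = 1.012514
Link Year 3→Year 4:
ΣP(Year 4)Q(Year 3) = 11.29×56 + 463.91×2 = 632.24 + 927.82 = 1560.06
ΣP(Year 3)Q(Year 3) = 13.82×56 + 547.22×2 = 773.92 + 1094.44 = 1868.36
link = 1560.06/1868.36 = 0.834989
Chained index = 100 × 1.086936 × 1.012514 × 0.834989 = 91.8937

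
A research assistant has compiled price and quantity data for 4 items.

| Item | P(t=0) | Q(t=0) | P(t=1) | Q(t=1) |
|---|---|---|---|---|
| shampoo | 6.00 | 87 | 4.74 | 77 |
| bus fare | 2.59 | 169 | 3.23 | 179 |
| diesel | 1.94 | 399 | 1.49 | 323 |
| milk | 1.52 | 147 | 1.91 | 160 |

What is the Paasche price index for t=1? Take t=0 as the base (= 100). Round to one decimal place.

Paasche price index uses current-period quantities as weights.
ΣP(t=1)·Q(t=1) = 4.74×77 + 3.23×179 + 1.49×323 + 1.91×160 = 364.98 + 578.17 + 481.27 + 305.6 = 1730.02
ΣP(t=0)·Q(t=1) = 6.00×77 + 2.59×179 + 1.94×323 + 1.52×160 = 462 + 463.61 + 626.62 + 243.2 = 1795.43
Index = 1730.02 / 1795.43 × 100 = 96.3569

96.4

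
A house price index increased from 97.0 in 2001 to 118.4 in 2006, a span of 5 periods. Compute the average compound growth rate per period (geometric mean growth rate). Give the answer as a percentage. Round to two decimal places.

4.07%

Growth factor = (118.4/97.0)^(1/5) = (1.220619)^(1/5) = 1.040677
Growth rate = 1.040677 − 1 = 0.040677 = 4.0677%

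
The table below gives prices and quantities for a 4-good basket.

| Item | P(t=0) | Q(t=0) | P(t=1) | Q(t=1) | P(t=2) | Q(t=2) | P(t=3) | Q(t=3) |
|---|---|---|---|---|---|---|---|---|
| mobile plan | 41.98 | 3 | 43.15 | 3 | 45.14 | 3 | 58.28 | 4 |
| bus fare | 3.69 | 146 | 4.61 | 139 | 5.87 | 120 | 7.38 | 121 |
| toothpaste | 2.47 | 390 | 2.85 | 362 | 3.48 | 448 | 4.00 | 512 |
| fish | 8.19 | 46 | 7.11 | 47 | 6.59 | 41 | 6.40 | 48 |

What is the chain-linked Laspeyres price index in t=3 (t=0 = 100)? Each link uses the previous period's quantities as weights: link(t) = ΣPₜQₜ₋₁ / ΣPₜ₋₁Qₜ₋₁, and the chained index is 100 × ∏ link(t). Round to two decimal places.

Link t=0→t=1:
ΣP(t=1)Q(t=0) = 43.15×3 + 4.61×146 + 2.85×390 + 7.11×46 = 129.45 + 673.06 + 1111.5 + 327.06 = 2241.07
ΣP(t=0)Q(t=0) = 41.98×3 + 3.69×146 + 2.47×390 + 8.19×46 = 125.94 + 538.74 + 963.3 + 376.74 = 2004.72
link = 2241.07/2004.72 = 1.117897
Link t=1→t=2:
ΣP(t=2)Q(t=1) = 45.14×3 + 5.87×139 + 3.48×362 + 6.59×47 = 135.42 + 815.93 + 1259.76 + 309.73 = 2520.84
ΣP(t=1)Q(t=1) = 43.15×3 + 4.61×139 + 2.85×362 + 7.11×47 = 129.45 + 640.79 + 1031.7 + 334.17 = 2136.11
link = 2520.84/2136.11 = 1.180108
Link t=2→t=3:
ΣP(t=3)Q(t=2) = 58.28×3 + 7.38×120 + 4.00×448 + 6.40×41 = 174.84 + 885.6 + 1792 + 262.4 = 3114.84
ΣP(t=2)Q(t=2) = 45.14×3 + 5.87×120 + 3.48×448 + 6.59×41 = 135.42 + 704.4 + 1559.04 + 270.19 = 2669.05
link = 3114.84/2669.05 = 1.167022
Chained index = 100 × 1.117897 × 1.180108 × 1.167022 = 153.9580

153.96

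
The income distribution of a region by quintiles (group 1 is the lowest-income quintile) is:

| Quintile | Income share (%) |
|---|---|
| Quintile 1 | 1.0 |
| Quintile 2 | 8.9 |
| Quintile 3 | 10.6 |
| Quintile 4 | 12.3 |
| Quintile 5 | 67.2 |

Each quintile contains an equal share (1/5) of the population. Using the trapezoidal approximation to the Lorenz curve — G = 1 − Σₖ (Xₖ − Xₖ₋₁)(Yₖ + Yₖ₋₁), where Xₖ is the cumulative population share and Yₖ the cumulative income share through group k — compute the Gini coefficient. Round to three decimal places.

0.543

Cumulative income shares Yₖ: 0.0100, 0.0990, 0.2050, 0.3280, 1.0000
Σ (Xₖ−Xₖ₋₁)(Yₖ+Yₖ₋₁) = (1/5)(0.0100+0.0000) + (1/5)(0.0990+0.0100) + (1/5)(0.2050+0.0990) + (1/5)(0.3280+0.2050) + (1/5)(1.0000+0.3280)
  = 0.0020 + 0.0218 + 0.0608 + 0.1066 + 0.2656 = 0.4568
G = 1 − 0.4568 = 0.5432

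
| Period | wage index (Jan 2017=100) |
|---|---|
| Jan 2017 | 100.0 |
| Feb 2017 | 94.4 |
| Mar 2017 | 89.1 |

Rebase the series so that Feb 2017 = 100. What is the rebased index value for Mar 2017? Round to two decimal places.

Rebased(Mar 2017) = 89.1 / 94.4 × 100 = 94.3856

94.39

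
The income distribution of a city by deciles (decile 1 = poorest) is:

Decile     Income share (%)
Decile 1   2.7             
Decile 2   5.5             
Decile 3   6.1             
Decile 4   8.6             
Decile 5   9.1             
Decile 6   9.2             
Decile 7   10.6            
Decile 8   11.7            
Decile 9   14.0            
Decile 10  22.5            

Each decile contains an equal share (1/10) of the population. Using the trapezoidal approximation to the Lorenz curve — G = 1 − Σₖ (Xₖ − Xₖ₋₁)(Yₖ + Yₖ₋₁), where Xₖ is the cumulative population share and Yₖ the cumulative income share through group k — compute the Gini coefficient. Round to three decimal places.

Cumulative income shares Yₖ: 0.0270, 0.0820, 0.1430, 0.2290, 0.3200, 0.4120, 0.5180, 0.6350, 0.7750, 1.0000
Σ (Xₖ−Xₖ₋₁)(Yₖ+Yₖ₋₁) = (1/10)(0.0270+0.0000) + (1/10)(0.0820+0.0270) + (1/10)(0.1430+0.0820) + (1/10)(0.2290+0.1430) + (1/10)(0.3200+0.2290) + (1/10)(0.4120+0.3200) + (1/10)(0.5180+0.4120) + (1/10)(0.6350+0.5180) + (1/10)(0.7750+0.6350) + (1/10)(1.0000+0.7750)
  = 0.0027 + 0.0109 + 0.0225 + 0.0372 + 0.0549 + 0.0732 + 0.0930 + 0.1153 + 0.1410 + 0.1775 = 0.7282
G = 1 − 0.7282 = 0.2718

0.272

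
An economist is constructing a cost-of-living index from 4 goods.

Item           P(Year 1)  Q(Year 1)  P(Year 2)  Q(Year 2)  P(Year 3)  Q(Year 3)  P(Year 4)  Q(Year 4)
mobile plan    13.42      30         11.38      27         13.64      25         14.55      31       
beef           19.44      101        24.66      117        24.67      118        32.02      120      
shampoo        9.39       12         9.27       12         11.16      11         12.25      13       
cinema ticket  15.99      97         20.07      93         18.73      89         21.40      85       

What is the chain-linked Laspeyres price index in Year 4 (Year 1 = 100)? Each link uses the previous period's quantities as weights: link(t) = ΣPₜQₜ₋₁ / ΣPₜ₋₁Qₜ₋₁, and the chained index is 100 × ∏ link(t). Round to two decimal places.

Link Year 1→Year 2:
ΣP(Year 2)Q(Year 1) = 11.38×30 + 24.66×101 + 9.27×12 + 20.07×97 = 341.4 + 2490.66 + 111.24 + 1946.79 = 4890.09
ΣP(Year 1)Q(Year 1) = 13.42×30 + 19.44×101 + 9.39×12 + 15.99×97 = 402.6 + 1963.44 + 112.68 + 1551.03 = 4029.75
link = 4890.09/4029.75 = 1.213497
Link Year 2→Year 3:
ΣP(Year 3)Q(Year 2) = 13.64×27 + 24.67×117 + 11.16×12 + 18.73×93 = 368.28 + 2886.39 + 133.92 + 1741.89 = 5130.48
ΣP(Year 2)Q(Year 2) = 11.38×27 + 24.66×117 + 9.27×12 + 20.07×93 = 307.26 + 2885.22 + 111.24 + 1866.51 = 5170.23
link = 5130.48/5170.23 = 0.992312
Link Year 3→Year 4:
ΣP(Year 4)Q(Year 3) = 14.55×25 + 32.02×118 + 12.25×11 + 21.40×89 = 363.75 + 3778.36 + 134.75 + 1904.6 = 6181.46
ΣP(Year 3)Q(Year 3) = 13.64×25 + 24.67×118 + 11.16×11 + 18.73×89 = 341 + 2911.06 + 122.76 + 1666.97 = 5041.79
link = 6181.46/5041.79 = 1.226045
Chained index = 100 × 1.213497 × 0.992312 × 1.226045 = 147.6363

147.64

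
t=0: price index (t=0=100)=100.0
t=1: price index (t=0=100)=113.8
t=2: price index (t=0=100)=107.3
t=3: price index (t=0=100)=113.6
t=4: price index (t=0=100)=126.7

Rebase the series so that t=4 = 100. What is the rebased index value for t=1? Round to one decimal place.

89.8

Rebased(t=1) = 113.8 / 126.7 × 100 = 89.8185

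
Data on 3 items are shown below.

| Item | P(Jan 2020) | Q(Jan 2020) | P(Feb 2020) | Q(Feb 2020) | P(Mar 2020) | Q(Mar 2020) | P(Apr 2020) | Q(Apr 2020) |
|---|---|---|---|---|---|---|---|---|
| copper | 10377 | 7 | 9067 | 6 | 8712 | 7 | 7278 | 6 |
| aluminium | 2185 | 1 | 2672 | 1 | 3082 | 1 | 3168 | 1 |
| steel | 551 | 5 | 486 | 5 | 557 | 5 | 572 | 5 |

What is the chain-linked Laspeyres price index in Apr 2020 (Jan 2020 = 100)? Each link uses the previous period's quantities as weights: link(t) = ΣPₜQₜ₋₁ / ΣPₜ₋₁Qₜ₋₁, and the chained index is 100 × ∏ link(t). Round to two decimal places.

Link Jan 2020→Feb 2020:
ΣP(Feb 2020)Q(Jan 2020) = 9067×7 + 2672×1 + 486×5 = 63469 + 2672 + 2430 = 68571
ΣP(Jan 2020)Q(Jan 2020) = 10377×7 + 2185×1 + 551×5 = 72639 + 2185 + 2755 = 77579
link = 68571/77579 = 0.883886
Link Feb 2020→Mar 2020:
ΣP(Mar 2020)Q(Feb 2020) = 8712×6 + 3082×1 + 557×5 = 52272 + 3082 + 2785 = 58139
ΣP(Feb 2020)Q(Feb 2020) = 9067×6 + 2672×1 + 486×5 = 54402 + 2672 + 2430 = 59504
link = 58139/59504 = 0.977060
Link Mar 2020→Apr 2020:
ΣP(Apr 2020)Q(Mar 2020) = 7278×7 + 3168×1 + 572×5 = 50946 + 3168 + 2860 = 56974
ΣP(Mar 2020)Q(Mar 2020) = 8712×7 + 3082×1 + 557×5 = 60984 + 3082 + 2785 = 66851
link = 56974/66851 = 0.852254
Chained index = 100 × 0.883886 × 0.977060 × 0.852254 = 73.6015

73.60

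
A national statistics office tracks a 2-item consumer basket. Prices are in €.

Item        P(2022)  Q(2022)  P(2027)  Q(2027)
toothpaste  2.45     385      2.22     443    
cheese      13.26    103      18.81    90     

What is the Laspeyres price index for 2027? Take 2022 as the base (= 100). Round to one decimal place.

120.9

Laspeyres price index uses base-period quantities as weights.
ΣP(2027)·Q(2022) = 2.22×385 + 18.81×103 = 854.7 + 1937.43 = 2792.13
ΣP(2022)·Q(2022) = 2.45×385 + 13.26×103 = 943.25 + 1365.78 = 2309.03
Index = 2792.13 / 2309.03 × 100 = 120.9222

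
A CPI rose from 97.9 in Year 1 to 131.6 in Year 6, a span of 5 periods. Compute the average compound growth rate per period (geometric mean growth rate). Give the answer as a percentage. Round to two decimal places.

Growth factor = (131.6/97.9)^(1/5) = (1.344229)^(1/5) = 1.060949
Growth rate = 1.060949 − 1 = 0.060949 = 6.0949%

6.09%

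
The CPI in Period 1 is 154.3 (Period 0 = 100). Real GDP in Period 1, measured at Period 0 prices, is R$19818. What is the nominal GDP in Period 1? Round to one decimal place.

30579.2

Nominal = Real × (Index/100) = 19818 × (154.3/100)
        = 19818 × 1.543 = 30579.1740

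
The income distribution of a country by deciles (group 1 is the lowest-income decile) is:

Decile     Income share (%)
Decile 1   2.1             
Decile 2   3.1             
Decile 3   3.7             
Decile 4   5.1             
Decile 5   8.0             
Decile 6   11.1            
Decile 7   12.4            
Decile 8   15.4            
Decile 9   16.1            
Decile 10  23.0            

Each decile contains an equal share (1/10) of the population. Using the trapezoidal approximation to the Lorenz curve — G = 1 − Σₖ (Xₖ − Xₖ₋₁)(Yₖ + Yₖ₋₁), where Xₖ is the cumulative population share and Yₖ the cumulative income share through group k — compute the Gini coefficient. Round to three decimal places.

0.363

Cumulative income shares Yₖ: 0.0210, 0.0520, 0.0890, 0.1400, 0.2200, 0.3310, 0.4550, 0.6090, 0.7700, 1.0000
Σ (Xₖ−Xₖ₋₁)(Yₖ+Yₖ₋₁) = (1/10)(0.0210+0.0000) + (1/10)(0.0520+0.0210) + (1/10)(0.0890+0.0520) + (1/10)(0.1400+0.0890) + (1/10)(0.2200+0.1400) + (1/10)(0.3310+0.2200) + (1/10)(0.4550+0.3310) + (1/10)(0.6090+0.4550) + (1/10)(0.7700+0.6090) + (1/10)(1.0000+0.7700)
  = 0.0021 + 0.0073 + 0.0141 + 0.0229 + 0.0360 + 0.0551 + 0.0786 + 0.1064 + 0.1379 + 0.1770 = 0.6374
G = 1 − 0.6374 = 0.3626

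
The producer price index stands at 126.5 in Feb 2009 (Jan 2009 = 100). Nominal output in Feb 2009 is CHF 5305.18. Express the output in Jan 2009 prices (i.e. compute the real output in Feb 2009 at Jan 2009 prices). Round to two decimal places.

Real = Nominal ÷ (Index/100) = 5305.18 ÷ (126.5/100)
     = 5305.18 ÷ 1.265 = 4193.8182

4193.82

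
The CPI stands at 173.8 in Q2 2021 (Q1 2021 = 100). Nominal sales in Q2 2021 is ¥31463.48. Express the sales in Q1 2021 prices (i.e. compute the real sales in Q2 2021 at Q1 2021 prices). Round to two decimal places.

18103.27

Real = Nominal ÷ (Index/100) = 31463.48 ÷ (173.8/100)
     = 31463.48 ÷ 1.738 = 18103.2681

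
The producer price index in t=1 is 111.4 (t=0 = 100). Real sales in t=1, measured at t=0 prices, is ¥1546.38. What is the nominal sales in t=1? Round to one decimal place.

1722.7

Nominal = Real × (Index/100) = 1546.38 × (111.4/100)
        = 1546.38 × 1.114 = 1722.6673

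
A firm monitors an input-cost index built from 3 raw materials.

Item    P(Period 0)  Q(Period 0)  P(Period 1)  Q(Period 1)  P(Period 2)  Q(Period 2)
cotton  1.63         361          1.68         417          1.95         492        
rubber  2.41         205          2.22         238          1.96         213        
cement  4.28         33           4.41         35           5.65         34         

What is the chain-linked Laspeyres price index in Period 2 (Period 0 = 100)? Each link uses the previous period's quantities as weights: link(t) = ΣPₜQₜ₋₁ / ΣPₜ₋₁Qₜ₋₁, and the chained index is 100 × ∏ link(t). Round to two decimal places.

Link Period 0→Period 1:
ΣP(Period 1)Q(Period 0) = 1.68×361 + 2.22×205 + 4.41×33 = 606.48 + 455.1 + 145.53 = 1207.11
ΣP(Period 0)Q(Period 0) = 1.63×361 + 2.41×205 + 4.28×33 = 588.43 + 494.05 + 141.24 = 1223.72
link = 1207.11/1223.72 = 0.986427
Link Period 1→Period 2:
ΣP(Period 2)Q(Period 1) = 1.95×417 + 1.96×238 + 5.65×35 = 813.15 + 466.48 + 197.75 = 1477.38
ΣP(Period 1)Q(Period 1) = 1.68×417 + 2.22×238 + 4.41×35 = 700.56 + 528.36 + 154.35 = 1383.27
link = 1477.38/1383.27 = 1.068034
Chained index = 100 × 0.986427 × 1.068034 = 105.3538

105.35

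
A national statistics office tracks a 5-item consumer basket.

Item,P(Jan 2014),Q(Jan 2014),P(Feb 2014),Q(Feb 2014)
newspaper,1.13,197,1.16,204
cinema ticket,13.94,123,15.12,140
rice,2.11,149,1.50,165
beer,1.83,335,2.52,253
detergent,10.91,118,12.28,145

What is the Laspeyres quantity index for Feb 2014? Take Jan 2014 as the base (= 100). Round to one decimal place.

110.2

Laspeyres quantity index uses base-period prices as weights.
ΣP(Jan 2014)·Q(Feb 2014) = 1.13×204 + 13.94×140 + 2.11×165 + 1.83×253 + 10.91×145 = 230.52 + 1951.6 + 348.15 + 462.99 + 1581.95 = 4575.21
ΣP(Jan 2014)·Q(Jan 2014) = 1.13×197 + 13.94×123 + 2.11×149 + 1.83×335 + 10.91×118 = 222.61 + 1714.62 + 314.39 + 613.05 + 1287.38 = 4152.05
Index = 4575.21 / 4152.05 × 100 = 110.1916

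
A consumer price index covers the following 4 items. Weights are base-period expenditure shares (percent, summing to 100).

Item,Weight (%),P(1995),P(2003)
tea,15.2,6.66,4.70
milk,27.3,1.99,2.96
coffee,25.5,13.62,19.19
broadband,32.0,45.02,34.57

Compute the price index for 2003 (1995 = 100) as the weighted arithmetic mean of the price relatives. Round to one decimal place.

111.8

tea: 15.2 × (4.70/6.66) = 15.2 × 0.705706 = 10.7267
milk: 27.3 × (2.96/1.99) = 27.3 × 1.487437 = 40.6070
coffee: 25.5 × (19.19/13.62) = 25.5 × 1.408957 = 35.9284
broadband: 32.0 × (34.57/45.02) = 32.0 × 0.767881 = 24.5722
Index = Σ wᵢ·(p₁ᵢ/p₀ᵢ) = 10.7267 + 40.6070 + 35.9284 + 24.5722 = 111.8344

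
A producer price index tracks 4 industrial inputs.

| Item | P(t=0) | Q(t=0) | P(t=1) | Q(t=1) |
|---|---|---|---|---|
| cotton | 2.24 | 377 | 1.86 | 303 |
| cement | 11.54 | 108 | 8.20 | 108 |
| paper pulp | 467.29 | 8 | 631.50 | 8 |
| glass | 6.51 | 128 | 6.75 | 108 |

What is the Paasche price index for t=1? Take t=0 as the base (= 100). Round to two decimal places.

113.57

Paasche price index uses current-period quantities as weights.
ΣP(t=1)·Q(t=1) = 1.86×303 + 8.20×108 + 631.50×8 + 6.75×108 = 563.58 + 885.6 + 5052 + 729 = 7230.18
ΣP(t=0)·Q(t=1) = 2.24×303 + 11.54×108 + 467.29×8 + 6.51×108 = 678.72 + 1246.32 + 3738.32 + 703.08 = 6366.44
Index = 7230.18 / 6366.44 × 100 = 113.5671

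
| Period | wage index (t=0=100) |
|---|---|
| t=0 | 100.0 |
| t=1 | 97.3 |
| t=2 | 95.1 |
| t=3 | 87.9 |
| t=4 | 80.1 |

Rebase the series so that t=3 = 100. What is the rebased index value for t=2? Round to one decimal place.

Rebased(t=2) = 95.1 / 87.9 × 100 = 108.1911

108.2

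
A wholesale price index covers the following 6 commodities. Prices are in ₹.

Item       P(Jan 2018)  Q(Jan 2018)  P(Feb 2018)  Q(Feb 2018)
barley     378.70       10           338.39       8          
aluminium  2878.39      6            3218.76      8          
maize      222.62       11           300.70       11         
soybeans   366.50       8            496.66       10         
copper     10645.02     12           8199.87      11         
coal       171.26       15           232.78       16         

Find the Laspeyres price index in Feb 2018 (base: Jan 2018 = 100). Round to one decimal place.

Laspeyres price index uses base-period quantities as weights.
ΣP(Feb 2018)·Q(Jan 2018) = 338.39×10 + 3218.76×6 + 300.70×11 + 496.66×8 + 8199.87×12 + 232.78×15 = 3383.9 + 19312.56 + 3307.7 + 3973.28 + 98398.44 + 3491.7 = 131867.58
ΣP(Jan 2018)·Q(Jan 2018) = 378.70×10 + 2878.39×6 + 222.62×11 + 366.50×8 + 10645.02×12 + 171.26×15 = 3787 + 17270.34 + 2448.82 + 2932 + 127740.24 + 2568.9 = 156747.3
Index = 131867.58 / 156747.3 × 100 = 84.1275

84.1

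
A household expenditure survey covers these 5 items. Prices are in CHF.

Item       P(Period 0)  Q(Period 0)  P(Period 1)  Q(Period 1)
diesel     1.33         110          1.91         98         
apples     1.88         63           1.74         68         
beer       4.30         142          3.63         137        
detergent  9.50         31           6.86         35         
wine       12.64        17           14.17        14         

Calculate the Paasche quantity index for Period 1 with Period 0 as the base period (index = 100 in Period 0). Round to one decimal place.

96.3

Paasche quantity index uses current-period prices as weights.
ΣP(Period 1)·Q(Period 1) = 1.91×98 + 1.74×68 + 3.63×137 + 6.86×35 + 14.17×14 = 187.18 + 118.32 + 497.31 + 240.1 + 198.38 = 1241.29
ΣP(Period 1)·Q(Period 0) = 1.91×110 + 1.74×63 + 3.63×142 + 6.86×31 + 14.17×17 = 210.1 + 109.62 + 515.46 + 212.66 + 240.89 = 1288.73
Index = 1241.29 / 1288.73 × 100 = 96.3189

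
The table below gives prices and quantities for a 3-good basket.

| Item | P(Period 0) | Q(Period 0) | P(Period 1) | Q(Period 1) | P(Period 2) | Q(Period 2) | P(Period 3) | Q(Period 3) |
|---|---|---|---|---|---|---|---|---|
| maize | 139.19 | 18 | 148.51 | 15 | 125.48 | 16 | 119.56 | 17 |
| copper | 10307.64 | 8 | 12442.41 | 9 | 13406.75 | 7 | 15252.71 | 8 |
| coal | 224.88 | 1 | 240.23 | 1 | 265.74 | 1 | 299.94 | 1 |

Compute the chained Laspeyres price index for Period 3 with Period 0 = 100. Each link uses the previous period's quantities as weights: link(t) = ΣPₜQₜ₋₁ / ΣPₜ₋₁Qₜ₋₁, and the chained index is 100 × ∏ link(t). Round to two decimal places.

146.31

Link Period 0→Period 1:
ΣP(Period 1)Q(Period 0) = 148.51×18 + 12442.41×8 + 240.23×1 = 2673.18 + 99539.28 + 240.23 = 102452.69
ΣP(Period 0)Q(Period 0) = 139.19×18 + 10307.64×8 + 224.88×1 = 2505.42 + 82461.12 + 224.88 = 85191.42
link = 102452.69/85191.42 = 1.202617
Link Period 1→Period 2:
ΣP(Period 2)Q(Period 1) = 125.48×15 + 13406.75×9 + 265.74×1 = 1882.2 + 120660.75 + 265.74 = 122808.69
ΣP(Period 1)Q(Period 1) = 148.51×15 + 12442.41×9 + 240.23×1 = 2227.65 + 111981.69 + 240.23 = 114449.57
link = 122808.69/114449.57 = 1.073038
Link Period 2→Period 3:
ΣP(Period 3)Q(Period 2) = 119.56×16 + 15252.71×7 + 299.94×1 = 1912.96 + 106768.97 + 299.94 = 108981.87
ΣP(Period 2)Q(Period 2) = 125.48×16 + 13406.75×7 + 265.74×1 = 2007.68 + 93847.25 + 265.74 = 96120.67
link = 108981.87/96120.67 = 1.133803
Chained index = 100 × 1.202617 × 1.073038 × 1.133803 = 146.3120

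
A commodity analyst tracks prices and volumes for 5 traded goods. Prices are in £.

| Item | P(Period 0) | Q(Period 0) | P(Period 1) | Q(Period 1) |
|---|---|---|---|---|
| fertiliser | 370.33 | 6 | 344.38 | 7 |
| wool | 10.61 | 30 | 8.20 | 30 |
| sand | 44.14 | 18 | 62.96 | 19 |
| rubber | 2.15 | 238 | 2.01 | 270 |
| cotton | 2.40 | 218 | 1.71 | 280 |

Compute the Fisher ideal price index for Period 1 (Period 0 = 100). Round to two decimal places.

Laspeyres component (base-period weights):
ΣP(Period 1)Q(Period 0) = 344.38×6 + 8.20×30 + 62.96×18 + 2.01×238 + 1.71×218 = 2066.28 + 246 + 1133.28 + 478.38 + 372.78 = 4296.72
ΣP(Period 0)Q(Period 0) = 370.33×6 + 10.61×30 + 44.14×18 + 2.15×238 + 2.40×218 = 2221.98 + 318.3 + 794.52 + 511.7 + 523.2 = 4369.7
L = 4296.72 / 4369.7 × 100 = 98.3299
Paasche component (current-period weights):
ΣP(Period 1)Q(Period 1) = 344.38×7 + 8.20×30 + 62.96×19 + 2.01×270 + 1.71×280 = 2410.66 + 246 + 1196.24 + 542.7 + 478.8 = 4874.4
ΣP(Period 0)Q(Period 1) = 370.33×7 + 10.61×30 + 44.14×19 + 2.15×270 + 2.40×280 = 2592.31 + 318.3 + 838.66 + 580.5 + 672 = 5001.77
P = 4874.4 / 5001.77 × 100 = 97.4535
Fisher = √(L × P) = √(98.3299 × 97.4535) = 97.8907

97.89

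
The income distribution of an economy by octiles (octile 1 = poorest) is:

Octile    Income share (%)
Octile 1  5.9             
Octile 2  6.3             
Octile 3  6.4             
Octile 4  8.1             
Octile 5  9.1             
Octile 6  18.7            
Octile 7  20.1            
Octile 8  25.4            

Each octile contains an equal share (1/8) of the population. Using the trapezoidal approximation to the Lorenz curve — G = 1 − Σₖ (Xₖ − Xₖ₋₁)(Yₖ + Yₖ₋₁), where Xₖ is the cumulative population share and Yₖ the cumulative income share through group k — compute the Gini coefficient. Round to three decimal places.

0.304

Cumulative income shares Yₖ: 0.0590, 0.1220, 0.1860, 0.2670, 0.3580, 0.5450, 0.7460, 1.0000
Σ (Xₖ−Xₖ₋₁)(Yₖ+Yₖ₋₁) = (1/8)(0.0590+0.0000) + (1/8)(0.1220+0.0590) + (1/8)(0.1860+0.1220) + (1/8)(0.2670+0.1860) + (1/8)(0.3580+0.2670) + (1/8)(0.5450+0.3580) + (1/8)(0.7460+0.5450) + (1/8)(1.0000+0.7460)
  = 0.0074 + 0.0226 + 0.0385 + 0.0566 + 0.0781 + 0.1129 + 0.1614 + 0.2182 = 0.6957
G = 1 − 0.6957 = 0.3043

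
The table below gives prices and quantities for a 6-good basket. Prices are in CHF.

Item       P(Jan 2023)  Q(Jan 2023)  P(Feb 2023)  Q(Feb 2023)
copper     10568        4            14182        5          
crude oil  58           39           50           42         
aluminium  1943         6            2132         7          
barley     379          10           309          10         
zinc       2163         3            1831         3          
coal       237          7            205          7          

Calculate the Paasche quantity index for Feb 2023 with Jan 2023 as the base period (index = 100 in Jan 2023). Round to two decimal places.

Paasche quantity index uses current-period prices as weights.
ΣP(Feb 2023)·Q(Feb 2023) = 14182×5 + 50×42 + 2132×7 + 309×10 + 1831×3 + 205×7 = 70910 + 2100 + 14924 + 3090 + 5493 + 1435 = 97952
ΣP(Feb 2023)·Q(Jan 2023) = 14182×4 + 50×39 + 2132×6 + 309×10 + 1831×3 + 205×7 = 56728 + 1950 + 12792 + 3090 + 5493 + 1435 = 81488
Index = 97952 / 81488 × 100 = 120.2042

120.20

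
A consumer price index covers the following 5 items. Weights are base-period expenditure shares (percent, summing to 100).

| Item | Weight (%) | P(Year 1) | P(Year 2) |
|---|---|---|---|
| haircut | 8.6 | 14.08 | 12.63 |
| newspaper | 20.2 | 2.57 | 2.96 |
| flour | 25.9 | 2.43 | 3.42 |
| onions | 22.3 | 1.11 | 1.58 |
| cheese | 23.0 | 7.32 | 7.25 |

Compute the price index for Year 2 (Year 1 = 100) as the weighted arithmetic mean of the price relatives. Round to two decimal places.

121.95

haircut: 8.6 × (12.63/14.08) = 8.6 × 0.897017 = 7.7143
newspaper: 20.2 × (2.96/2.57) = 20.2 × 1.151751 = 23.2654
flour: 25.9 × (3.42/2.43) = 25.9 × 1.407407 = 36.4519
onions: 22.3 × (1.58/1.11) = 22.3 × 1.423423 = 31.7423
cheese: 23.0 × (7.25/7.32) = 23.0 × 0.990437 = 22.7801
Index = Σ wᵢ·(p₁ᵢ/p₀ᵢ) = 7.7143 + 23.2654 + 36.4519 + 31.7423 + 22.7801 = 121.9540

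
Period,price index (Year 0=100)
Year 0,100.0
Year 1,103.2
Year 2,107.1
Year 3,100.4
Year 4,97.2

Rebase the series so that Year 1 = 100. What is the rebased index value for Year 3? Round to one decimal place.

97.3

Rebased(Year 3) = 100.4 / 103.2 × 100 = 97.2868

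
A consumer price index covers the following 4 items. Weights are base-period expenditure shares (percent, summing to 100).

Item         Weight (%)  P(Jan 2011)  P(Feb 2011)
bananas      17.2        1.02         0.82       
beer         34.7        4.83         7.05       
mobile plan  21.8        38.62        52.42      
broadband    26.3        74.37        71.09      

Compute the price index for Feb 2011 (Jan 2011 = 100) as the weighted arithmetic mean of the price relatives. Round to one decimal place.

bananas: 17.2 × (0.82/1.02) = 17.2 × 0.803922 = 13.8275
beer: 34.7 × (7.05/4.83) = 34.7 × 1.459627 = 50.6491
mobile plan: 21.8 × (52.42/38.62) = 21.8 × 1.357328 = 29.5897
broadband: 26.3 × (71.09/74.37) = 26.3 × 0.955896 = 25.1401
Index = Σ wᵢ·(p₁ᵢ/p₀ᵢ) = 13.8275 + 50.6491 + 29.5897 + 25.1401 = 119.2063

119.2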